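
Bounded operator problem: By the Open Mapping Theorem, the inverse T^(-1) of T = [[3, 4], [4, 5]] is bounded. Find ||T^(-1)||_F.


det(T) = 3*5 - 4*4 = -1
T^(-1) = (1/-1) * [[5, -4], [-4, 3]] = [[-5.0000, 4.0000], [4.0000, -3.0000]]
||T^(-1)||_F^2 = (-5.0000)^2 + 4.0000^2 + 4.0000^2 + (-3.0000)^2 = 66.0000
||T^(-1)||_F = sqrt(66.0000) = 8.1240

8.1240


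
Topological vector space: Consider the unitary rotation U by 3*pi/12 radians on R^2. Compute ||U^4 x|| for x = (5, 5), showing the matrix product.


U is a rotation by theta = 3*pi/12
U^4 = rotation by 4*theta = 12*pi/12
cos(12*pi/12) = -1.0000, sin(12*pi/12) = 0.0000
U^4 x = (-1.0000 * 5 - 0.0000 * 5, 0.0000 * 5 + -1.0000 * 5)
= (-5.0000, -5.0000)
||U^4 x|| = sqrt((-5.0000)^2 + (-5.0000)^2) = sqrt(50.0000) = 7.0711

7.0711


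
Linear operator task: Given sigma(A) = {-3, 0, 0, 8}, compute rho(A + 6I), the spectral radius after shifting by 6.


Spectrum of A + 6I = {3, 6, 6, 14}
Spectral radius = max |lambda| over the shifted spectrum
= max(3, 6, 6, 14) = 14

14


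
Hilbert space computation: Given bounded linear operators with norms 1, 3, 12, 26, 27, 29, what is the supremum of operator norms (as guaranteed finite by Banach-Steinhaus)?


By the Uniform Boundedness Principle, the supremum of norms is finite.
sup_k ||T_k|| = max(1, 3, 12, 26, 27, 29) = 29

29


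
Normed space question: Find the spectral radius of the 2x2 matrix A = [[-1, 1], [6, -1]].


For a 2x2 matrix, eigenvalues satisfy lambda^2 - (trace)*lambda + det = 0
trace = -1 + -1 = -2
det = -1*-1 - 1*6 = -5
discriminant = (-2)^2 - 4*(-5) = 24
spectral radius = max |eigenvalue| = 3.4495

3.4495


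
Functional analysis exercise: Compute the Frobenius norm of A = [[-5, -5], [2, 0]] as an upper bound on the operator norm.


||A||_F^2 = sum a_ij^2
= (-5)^2 + (-5)^2 + 2^2 + 0^2
= 25 + 25 + 4 + 0 = 54
||A||_F = sqrt(54) = 7.3485

7.3485


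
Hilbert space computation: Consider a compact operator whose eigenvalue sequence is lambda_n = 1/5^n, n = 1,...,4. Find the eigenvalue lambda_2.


The eigenvalue formula gives lambda_2 = 1/5^2
= 1/25
= 0.0400

0.0400


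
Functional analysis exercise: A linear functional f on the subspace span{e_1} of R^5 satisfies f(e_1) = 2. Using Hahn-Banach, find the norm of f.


The norm of f is given by ||f|| = sup_{||x||=1} |f(x)|.
On span{e_1}, ||e_1|| = 1, so ||f|| = |f(e_1)| / ||e_1||
= |2| / 1 = 2.0000

2.0000


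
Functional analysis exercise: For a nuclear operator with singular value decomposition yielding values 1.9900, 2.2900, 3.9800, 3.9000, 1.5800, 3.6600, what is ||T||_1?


The nuclear norm is the sum of all singular values.
||T||_1 = 1.9900 + 2.2900 + 3.9800 + 3.9000 + 1.5800 + 3.6600
= 17.4000

17.4000


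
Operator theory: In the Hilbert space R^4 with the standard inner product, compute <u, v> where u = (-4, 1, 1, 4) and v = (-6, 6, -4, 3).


Computing the standard inner product <u, v> = sum u_i * v_i
= -4*-6 + 1*6 + 1*-4 + 4*3
= 24 + 6 + -4 + 12
= 38

38


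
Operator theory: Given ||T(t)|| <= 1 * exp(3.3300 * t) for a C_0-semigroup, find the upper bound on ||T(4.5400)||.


||T(4.5400)|| <= 1 * exp(3.3300 * 4.5400)
= 1 * exp(15.1182)
= 1 * 3.6792e+06
= 3.6792e+06

3.6792e+06


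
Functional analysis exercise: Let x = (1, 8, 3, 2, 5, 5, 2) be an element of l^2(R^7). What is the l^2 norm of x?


The l^2 norm = (sum |x_i|^2)^(1/2)
Sum of 2th powers = 1 + 64 + 9 + 4 + 25 + 25 + 4 = 132
||x||_2 = (132)^(1/2) = 11.4891

11.4891


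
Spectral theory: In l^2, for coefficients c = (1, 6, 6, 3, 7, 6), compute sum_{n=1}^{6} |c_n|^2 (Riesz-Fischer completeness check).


sum |c_n|^2 = 1^2 + 6^2 + 6^2 + 3^2 + 7^2 + 6^2
= 1 + 36 + 36 + 9 + 49 + 36
= 167

167


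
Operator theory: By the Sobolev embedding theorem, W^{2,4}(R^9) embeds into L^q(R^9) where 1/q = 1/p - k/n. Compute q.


Using the Sobolev embedding formula: 1/q = 1/p - k/n
1/q = 1/4 - 2/9 = 1/36
q = 1/(1/36) = 36

36.0000


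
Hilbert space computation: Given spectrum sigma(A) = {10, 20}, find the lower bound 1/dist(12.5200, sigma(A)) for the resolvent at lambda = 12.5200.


dist(12.5200, {10, 20}) = min(|12.5200 - 10|, |12.5200 - 20|)
= min(2.5200, 7.4800) = 2.5200
Resolvent bound = 1/2.5200 = 0.3968

0.3968


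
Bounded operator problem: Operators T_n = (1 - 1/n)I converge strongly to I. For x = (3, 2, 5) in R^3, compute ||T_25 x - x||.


T_25 x - x = (1 - 1/25)x - x = -x/25
||x|| = sqrt(38) = 6.1644
||T_25 x - x|| = ||x||/25 = 6.1644/25 = 0.2466

0.2466


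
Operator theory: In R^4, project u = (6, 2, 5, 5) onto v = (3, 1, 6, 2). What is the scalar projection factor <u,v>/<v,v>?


Computing <u,v> = 6*3 + 2*1 + 5*6 + 5*2 = 60
Computing <v,v> = 3^2 + 1^2 + 6^2 + 2^2 = 50
Projection coefficient = 60/50 = 1.2000

1.2000


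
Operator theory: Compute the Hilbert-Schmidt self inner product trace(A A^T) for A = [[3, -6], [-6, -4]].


trace(A * A^T) = sum of squares of all entries
= 3^2 + (-6)^2 + (-6)^2 + (-4)^2
= 9 + 36 + 36 + 16
= 97

97


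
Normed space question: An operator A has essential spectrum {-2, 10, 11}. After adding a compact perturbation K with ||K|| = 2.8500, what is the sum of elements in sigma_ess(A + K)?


By Weyl's theorem, the essential spectrum is invariant under compact perturbations.
sigma_ess(A + K) = sigma_ess(A) = {-2, 10, 11}
Sum = -2 + 10 + 11 = 19

19


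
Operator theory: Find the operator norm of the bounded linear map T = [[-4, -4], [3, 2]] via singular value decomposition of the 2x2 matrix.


A^T A = [[25, 22], [22, 20]]
trace(A^T A) = 45, det(A^T A) = 16
discriminant = 45^2 - 4*16 = 1961
Largest eigenvalue of A^T A = (trace + sqrt(disc))/2 = 44.6416
||T|| = sqrt(44.6416) = 6.6814

6.6814


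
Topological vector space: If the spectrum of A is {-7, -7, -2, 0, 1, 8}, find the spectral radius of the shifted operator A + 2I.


Spectrum of A + 2I = {-5, -5, 0, 2, 3, 10}
Spectral radius = max |lambda| over the shifted spectrum
= max(5, 5, 0, 2, 3, 10) = 10

10


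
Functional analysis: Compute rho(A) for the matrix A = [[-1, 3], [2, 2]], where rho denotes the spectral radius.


For a 2x2 matrix, eigenvalues satisfy lambda^2 - (trace)*lambda + det = 0
trace = -1 + 2 = 1
det = -1*2 - 3*2 = -8
discriminant = 1^2 - 4*(-8) = 33
spectral radius = max |eigenvalue| = 3.3723

3.3723


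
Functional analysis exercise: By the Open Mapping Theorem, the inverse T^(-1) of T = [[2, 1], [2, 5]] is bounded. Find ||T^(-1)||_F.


det(T) = 2*5 - 1*2 = 8
T^(-1) = (1/8) * [[5, -1], [-2, 2]] = [[0.6250, -0.1250], [-0.2500, 0.2500]]
||T^(-1)||_F^2 = 0.6250^2 + (-0.1250)^2 + (-0.2500)^2 + 0.2500^2 = 0.5312
||T^(-1)||_F = sqrt(0.5312) = 0.7289

0.7289


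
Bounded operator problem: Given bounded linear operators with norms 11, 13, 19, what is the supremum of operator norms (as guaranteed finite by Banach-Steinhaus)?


By the Uniform Boundedness Principle, the supremum of norms is finite.
sup_k ||T_k|| = max(11, 13, 19) = 19

19


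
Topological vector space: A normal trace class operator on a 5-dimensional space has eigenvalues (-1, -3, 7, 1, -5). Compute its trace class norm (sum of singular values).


For a normal operator, singular values equal |eigenvalues|.
Trace norm = sum |lambda_i| = 1 + 3 + 7 + 1 + 5
= 17

17


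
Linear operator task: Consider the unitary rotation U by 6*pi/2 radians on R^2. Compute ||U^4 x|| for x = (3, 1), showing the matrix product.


U is a rotation by theta = 6*pi/2
U^4 = rotation by 4*theta = 24*pi/2 = 0*pi/2 (mod 2*pi)
cos(0*pi/2) = 1.0000, sin(0*pi/2) = 0.0000
U^4 x = (1.0000 * 3 - 0.0000 * 1, 0.0000 * 3 + 1.0000 * 1)
= (3.0000, 1.0000)
||U^4 x|| = sqrt(3.0000^2 + 1.0000^2) = sqrt(10.0000) = 3.1623

3.1623


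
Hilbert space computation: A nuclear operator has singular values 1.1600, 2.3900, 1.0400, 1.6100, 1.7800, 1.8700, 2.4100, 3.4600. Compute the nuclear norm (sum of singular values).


The nuclear norm is the sum of all singular values.
||T||_1 = 1.1600 + 2.3900 + 1.0400 + 1.6100 + 1.7800 + 1.8700 + 2.4100 + 3.4600
= 15.7200

15.7200


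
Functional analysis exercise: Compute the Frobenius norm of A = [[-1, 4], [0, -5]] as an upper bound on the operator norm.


||A||_F^2 = sum a_ij^2
= (-1)^2 + 4^2 + 0^2 + (-5)^2
= 1 + 16 + 0 + 25 = 42
||A||_F = sqrt(42) = 6.4807

6.4807


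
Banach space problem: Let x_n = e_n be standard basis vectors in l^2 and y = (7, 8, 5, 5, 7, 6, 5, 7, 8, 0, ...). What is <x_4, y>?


x_4 = e_4 is the standard basis vector with 1 in position 4.
<x_4, y> = y_4 = 5
As n -> infinity, <x_n, y> -> 0, confirming weak convergence of (x_n) to 0.

5


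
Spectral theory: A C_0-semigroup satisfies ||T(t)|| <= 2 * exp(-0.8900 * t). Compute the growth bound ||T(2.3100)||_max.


||T(2.3100)|| <= 2 * exp(-0.8900 * 2.3100)
= 2 * exp(-2.0559)
= 2 * 0.1280
= 0.2560

0.2560


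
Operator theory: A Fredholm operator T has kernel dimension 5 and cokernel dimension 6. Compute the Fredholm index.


The Fredholm index is defined as ind(T) = dim(ker T) - dim(coker T)
= 5 - 6
= -1

-1


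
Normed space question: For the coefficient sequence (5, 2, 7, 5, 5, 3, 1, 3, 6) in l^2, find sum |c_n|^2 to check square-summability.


sum |c_n|^2 = 5^2 + 2^2 + 7^2 + 5^2 + 5^2 + 3^2 + 1^2 + 3^2 + 6^2
= 25 + 4 + 49 + 25 + 25 + 9 + 1 + 9 + 36
= 183

183


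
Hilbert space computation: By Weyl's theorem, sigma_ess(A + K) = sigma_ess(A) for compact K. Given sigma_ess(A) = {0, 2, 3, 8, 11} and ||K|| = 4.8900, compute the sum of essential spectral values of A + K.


By Weyl's theorem, the essential spectrum is invariant under compact perturbations.
sigma_ess(A + K) = sigma_ess(A) = {0, 2, 3, 8, 11}
Sum = 0 + 2 + 3 + 8 + 11 = 24

24


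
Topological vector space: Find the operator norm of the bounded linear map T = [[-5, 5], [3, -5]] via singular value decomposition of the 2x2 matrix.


A^T A = [[34, -40], [-40, 50]]
trace(A^T A) = 84, det(A^T A) = 100
discriminant = 84^2 - 4*100 = 6656
Largest eigenvalue of A^T A = (trace + sqrt(disc))/2 = 82.7922
||T|| = sqrt(82.7922) = 9.0990

9.0990


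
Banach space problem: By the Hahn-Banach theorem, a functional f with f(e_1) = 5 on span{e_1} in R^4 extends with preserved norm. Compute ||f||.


The norm of f is given by ||f|| = sup_{||x||=1} |f(x)|.
On span{e_1}, ||e_1|| = 1, so ||f|| = |f(e_1)| / ||e_1||
= |5| / 1 = 5.0000

5.0000


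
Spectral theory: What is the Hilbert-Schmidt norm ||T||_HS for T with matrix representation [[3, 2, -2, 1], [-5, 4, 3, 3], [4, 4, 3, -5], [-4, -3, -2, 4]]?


The Hilbert-Schmidt norm is sqrt(sum of squares of all entries).
Sum of squares = 3^2 + 2^2 + (-2)^2 + 1^2 + (-5)^2 + 4^2 + 3^2 + 3^2 + 4^2 + 4^2 + 3^2 + (-5)^2 + (-4)^2 + (-3)^2 + (-2)^2 + 4^2
= 9 + 4 + 4 + 1 + 25 + 16 + 9 + 9 + 16 + 16 + 9 + 25 + 16 + 9 + 4 + 16 = 188
||T||_HS = sqrt(188) = 13.7113

13.7113


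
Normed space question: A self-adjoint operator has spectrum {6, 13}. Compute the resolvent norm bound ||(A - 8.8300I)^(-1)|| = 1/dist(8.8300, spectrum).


dist(8.8300, {6, 13}) = min(|8.8300 - 6|, |8.8300 - 13|)
= min(2.8300, 4.1700) = 2.8300
Resolvent bound = 1/2.8300 = 0.3534

0.3534


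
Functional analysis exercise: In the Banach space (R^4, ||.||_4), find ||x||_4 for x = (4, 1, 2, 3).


The l^4 norm = (sum |x_i|^4)^(1/4)
Sum of 4th powers = 256 + 1 + 16 + 81 = 354
||x||_4 = (354)^(1/4) = 4.3376

4.3376


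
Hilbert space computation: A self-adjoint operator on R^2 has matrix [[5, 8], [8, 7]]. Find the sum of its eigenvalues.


For a self-adjoint (symmetric) matrix, the eigenvalues are real.
The sum of eigenvalues equals the trace of the matrix.
trace = 5 + 7 = 12

12


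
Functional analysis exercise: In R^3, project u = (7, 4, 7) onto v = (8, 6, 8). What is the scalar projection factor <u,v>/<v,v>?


Computing <u,v> = 7*8 + 4*6 + 7*8 = 136
Computing <v,v> = 8^2 + 6^2 + 8^2 = 164
Projection coefficient = 136/164 = 0.8293

0.8293


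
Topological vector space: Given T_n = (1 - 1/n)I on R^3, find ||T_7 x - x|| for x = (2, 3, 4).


T_7 x - x = (1 - 1/7)x - x = -x/7
||x|| = sqrt(29) = 5.3852
||T_7 x - x|| = ||x||/7 = 5.3852/7 = 0.7693

0.7693


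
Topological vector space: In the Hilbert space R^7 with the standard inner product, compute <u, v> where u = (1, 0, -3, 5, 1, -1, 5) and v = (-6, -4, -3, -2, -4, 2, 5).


Computing the standard inner product <u, v> = sum u_i * v_i
= 1*-6 + 0*-4 + -3*-3 + 5*-2 + 1*-4 + -1*2 + 5*5
= -6 + 0 + 9 + -10 + -4 + -2 + 25
= 12

12


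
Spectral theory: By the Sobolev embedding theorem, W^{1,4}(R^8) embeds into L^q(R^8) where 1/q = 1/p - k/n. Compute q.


Using the Sobolev embedding formula: 1/q = 1/p - k/n
1/q = 1/4 - 1/8 = 1/8
q = 1/(1/8) = 8

8.0000


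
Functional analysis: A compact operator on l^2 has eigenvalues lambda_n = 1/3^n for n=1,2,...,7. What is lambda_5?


The eigenvalue formula gives lambda_5 = 1/3^5
= 1/243
= 0.0041

0.0041


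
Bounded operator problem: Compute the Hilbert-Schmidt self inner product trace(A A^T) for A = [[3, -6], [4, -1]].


trace(A * A^T) = sum of squares of all entries
= 3^2 + (-6)^2 + 4^2 + (-1)^2
= 9 + 36 + 16 + 1
= 62

62


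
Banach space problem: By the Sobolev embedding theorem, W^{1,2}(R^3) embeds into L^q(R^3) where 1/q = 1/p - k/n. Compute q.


Using the Sobolev embedding formula: 1/q = 1/p - k/n
1/q = 1/2 - 1/3 = 1/6
q = 1/(1/6) = 6

6.0000


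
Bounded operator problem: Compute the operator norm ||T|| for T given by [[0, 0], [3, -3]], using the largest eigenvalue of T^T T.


A^T A = [[9, -9], [-9, 9]]
trace(A^T A) = 18, det(A^T A) = 0
discriminant = 18^2 - 4*0 = 324
Largest eigenvalue of A^T A = (trace + sqrt(disc))/2 = 18.0000
||T|| = sqrt(18.0000) = 4.2426

4.2426


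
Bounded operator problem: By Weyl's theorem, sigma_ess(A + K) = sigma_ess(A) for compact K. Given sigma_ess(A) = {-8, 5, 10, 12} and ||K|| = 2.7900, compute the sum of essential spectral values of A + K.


By Weyl's theorem, the essential spectrum is invariant under compact perturbations.
sigma_ess(A + K) = sigma_ess(A) = {-8, 5, 10, 12}
Sum = -8 + 5 + 10 + 12 = 19

19


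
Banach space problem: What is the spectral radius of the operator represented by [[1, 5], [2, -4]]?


For a 2x2 matrix, eigenvalues satisfy lambda^2 - (trace)*lambda + det = 0
trace = 1 + -4 = -3
det = 1*-4 - 5*2 = -14
discriminant = (-3)^2 - 4*(-14) = 65
spectral radius = max |eigenvalue| = 5.5311

5.5311


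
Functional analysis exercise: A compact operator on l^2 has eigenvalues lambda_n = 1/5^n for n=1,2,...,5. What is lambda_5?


The eigenvalue formula gives lambda_5 = 1/5^5
= 1/3125
= 3.2000e-04

3.2000e-04


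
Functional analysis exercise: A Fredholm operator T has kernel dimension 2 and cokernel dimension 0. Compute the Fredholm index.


The Fredholm index is defined as ind(T) = dim(ker T) - dim(coker T)
= 2 - 0
= 2

2


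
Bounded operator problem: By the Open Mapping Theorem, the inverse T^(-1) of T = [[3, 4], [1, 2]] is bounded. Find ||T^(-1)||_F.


det(T) = 3*2 - 4*1 = 2
T^(-1) = (1/2) * [[2, -4], [-1, 3]] = [[1.0000, -2.0000], [-0.5000, 1.5000]]
||T^(-1)||_F^2 = 1.0000^2 + (-2.0000)^2 + (-0.5000)^2 + 1.5000^2 = 7.5000
||T^(-1)||_F = sqrt(7.5000) = 2.7386

2.7386


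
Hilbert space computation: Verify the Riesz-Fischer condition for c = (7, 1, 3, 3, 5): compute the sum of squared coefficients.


sum |c_n|^2 = 7^2 + 1^2 + 3^2 + 3^2 + 5^2
= 49 + 1 + 9 + 9 + 25
= 93

93


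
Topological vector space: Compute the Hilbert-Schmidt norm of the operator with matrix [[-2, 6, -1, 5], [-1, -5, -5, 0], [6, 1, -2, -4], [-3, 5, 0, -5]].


The Hilbert-Schmidt norm is sqrt(sum of squares of all entries).
Sum of squares = (-2)^2 + 6^2 + (-1)^2 + 5^2 + (-1)^2 + (-5)^2 + (-5)^2 + 0^2 + 6^2 + 1^2 + (-2)^2 + (-4)^2 + (-3)^2 + 5^2 + 0^2 + (-5)^2
= 4 + 36 + 1 + 25 + 1 + 25 + 25 + 0 + 36 + 1 + 4 + 16 + 9 + 25 + 0 + 25 = 233
||T||_HS = sqrt(233) = 15.2643

15.2643


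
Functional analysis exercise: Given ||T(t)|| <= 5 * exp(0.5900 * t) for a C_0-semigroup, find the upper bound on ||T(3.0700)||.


||T(3.0700)|| <= 5 * exp(0.5900 * 3.0700)
= 5 * exp(1.8113)
= 5 * 6.1184
= 30.5920

30.5920


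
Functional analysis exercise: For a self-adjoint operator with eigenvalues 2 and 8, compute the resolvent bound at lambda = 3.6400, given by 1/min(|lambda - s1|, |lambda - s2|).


dist(3.6400, {2, 8}) = min(|3.6400 - 2|, |3.6400 - 8|)
= min(1.6400, 4.3600) = 1.6400
Resolvent bound = 1/1.6400 = 0.6098

0.6098


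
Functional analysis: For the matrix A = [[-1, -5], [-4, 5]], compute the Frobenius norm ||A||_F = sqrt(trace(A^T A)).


||A||_F^2 = sum a_ij^2
= (-1)^2 + (-5)^2 + (-4)^2 + 5^2
= 1 + 25 + 16 + 25 = 67
||A||_F = sqrt(67) = 8.1854

8.1854


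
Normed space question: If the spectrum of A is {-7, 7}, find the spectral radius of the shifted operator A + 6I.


Spectrum of A + 6I = {-1, 13}
Spectral radius = max |lambda| over the shifted spectrum
= max(1, 13) = 13

13


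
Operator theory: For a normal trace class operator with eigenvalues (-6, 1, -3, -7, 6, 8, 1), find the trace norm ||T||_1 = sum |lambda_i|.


For a normal operator, singular values equal |eigenvalues|.
Trace norm = sum |lambda_i| = 6 + 1 + 3 + 7 + 6 + 8 + 1
= 32

32


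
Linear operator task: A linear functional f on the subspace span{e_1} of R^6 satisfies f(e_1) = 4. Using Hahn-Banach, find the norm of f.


The norm of f is given by ||f|| = sup_{||x||=1} |f(x)|.
On span{e_1}, ||e_1|| = 1, so ||f|| = |f(e_1)| / ||e_1||
= |4| / 1 = 4.0000

4.0000


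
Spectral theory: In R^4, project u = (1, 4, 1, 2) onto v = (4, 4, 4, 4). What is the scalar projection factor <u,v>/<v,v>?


Computing <u,v> = 1*4 + 4*4 + 1*4 + 2*4 = 32
Computing <v,v> = 4^2 + 4^2 + 4^2 + 4^2 = 64
Projection coefficient = 32/64 = 0.5000

0.5000


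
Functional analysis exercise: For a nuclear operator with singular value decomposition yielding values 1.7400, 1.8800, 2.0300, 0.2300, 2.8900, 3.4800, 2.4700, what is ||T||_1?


The nuclear norm is the sum of all singular values.
||T||_1 = 1.7400 + 1.8800 + 2.0300 + 0.2300 + 2.8900 + 3.4800 + 2.4700
= 14.7200

14.7200


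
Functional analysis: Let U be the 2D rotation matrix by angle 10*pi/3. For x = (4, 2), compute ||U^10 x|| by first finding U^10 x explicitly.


U is a rotation by theta = 10*pi/3
U^10 = rotation by 10*theta = 100*pi/3 = 4*pi/3 (mod 2*pi)
cos(4*pi/3) = -0.5000, sin(4*pi/3) = -0.8660
U^10 x = (-0.5000 * 4 - -0.8660 * 2, -0.8660 * 4 + -0.5000 * 2)
= (-0.2679, -4.4641)
||U^10 x|| = sqrt((-0.2679)^2 + (-4.4641)^2) = sqrt(20.0000) = 4.4721

4.4721


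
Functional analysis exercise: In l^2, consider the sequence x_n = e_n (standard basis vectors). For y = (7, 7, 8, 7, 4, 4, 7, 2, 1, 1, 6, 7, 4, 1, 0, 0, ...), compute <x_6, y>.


x_6 = e_6 is the standard basis vector with 1 in position 6.
<x_6, y> = y_6 = 4
As n -> infinity, <x_n, y> -> 0, confirming weak convergence of (x_n) to 0.

4


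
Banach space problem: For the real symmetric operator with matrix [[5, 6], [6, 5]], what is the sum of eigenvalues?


For a self-adjoint (symmetric) matrix, the eigenvalues are real.
The sum of eigenvalues equals the trace of the matrix.
trace = 5 + 5 = 10

10


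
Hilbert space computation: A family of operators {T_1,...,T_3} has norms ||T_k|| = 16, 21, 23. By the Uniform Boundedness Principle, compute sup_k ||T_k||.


By the Uniform Boundedness Principle, the supremum of norms is finite.
sup_k ||T_k|| = max(16, 21, 23) = 23

23


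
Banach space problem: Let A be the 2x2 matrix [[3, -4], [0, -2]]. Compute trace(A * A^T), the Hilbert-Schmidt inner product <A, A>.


trace(A * A^T) = sum of squares of all entries
= 3^2 + (-4)^2 + 0^2 + (-2)^2
= 9 + 16 + 0 + 4
= 29

29


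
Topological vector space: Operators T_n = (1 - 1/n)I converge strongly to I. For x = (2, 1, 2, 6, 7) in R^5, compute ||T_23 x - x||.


T_23 x - x = (1 - 1/23)x - x = -x/23
||x|| = sqrt(94) = 9.6954
||T_23 x - x|| = ||x||/23 = 9.6954/23 = 0.4215

0.4215


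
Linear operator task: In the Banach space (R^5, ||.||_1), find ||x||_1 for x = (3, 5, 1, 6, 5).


The l^1 norm equals the sum of absolute values of all components.
||x||_1 = 3 + 5 + 1 + 6 + 5
= 20

20.0000


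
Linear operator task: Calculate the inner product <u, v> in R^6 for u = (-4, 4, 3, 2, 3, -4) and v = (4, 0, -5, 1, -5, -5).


Computing the standard inner product <u, v> = sum u_i * v_i
= -4*4 + 4*0 + 3*-5 + 2*1 + 3*-5 + -4*-5
= -16 + 0 + -15 + 2 + -15 + 20
= -24

-24


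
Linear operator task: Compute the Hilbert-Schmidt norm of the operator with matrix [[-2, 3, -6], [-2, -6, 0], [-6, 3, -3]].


The Hilbert-Schmidt norm is sqrt(sum of squares of all entries).
Sum of squares = (-2)^2 + 3^2 + (-6)^2 + (-2)^2 + (-6)^2 + 0^2 + (-6)^2 + 3^2 + (-3)^2
= 4 + 9 + 36 + 4 + 36 + 0 + 36 + 9 + 9 = 143
||T||_HS = sqrt(143) = 11.9583

11.9583


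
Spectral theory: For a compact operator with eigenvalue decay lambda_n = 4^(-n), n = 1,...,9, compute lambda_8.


The eigenvalue formula gives lambda_8 = 1/4^8
= 1/65536
= 1.5259e-05

1.5259e-05


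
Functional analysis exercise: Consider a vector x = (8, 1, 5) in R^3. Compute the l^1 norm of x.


The l^1 norm equals the sum of absolute values of all components.
||x||_1 = 8 + 1 + 5
= 14

14.0000


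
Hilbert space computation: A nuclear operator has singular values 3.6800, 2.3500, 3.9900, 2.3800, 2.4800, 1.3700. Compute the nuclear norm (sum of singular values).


The nuclear norm is the sum of all singular values.
||T||_1 = 3.6800 + 2.3500 + 3.9900 + 2.3800 + 2.4800 + 1.3700
= 16.2500

16.2500


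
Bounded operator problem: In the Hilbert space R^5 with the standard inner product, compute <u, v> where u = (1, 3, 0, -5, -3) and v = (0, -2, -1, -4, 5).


Computing the standard inner product <u, v> = sum u_i * v_i
= 1*0 + 3*-2 + 0*-1 + -5*-4 + -3*5
= 0 + -6 + 0 + 20 + -15
= -1

-1


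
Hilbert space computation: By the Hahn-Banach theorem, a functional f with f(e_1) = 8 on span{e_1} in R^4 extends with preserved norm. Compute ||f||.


The norm of f is given by ||f|| = sup_{||x||=1} |f(x)|.
On span{e_1}, ||e_1|| = 1, so ||f|| = |f(e_1)| / ||e_1||
= |8| / 1 = 8.0000

8.0000


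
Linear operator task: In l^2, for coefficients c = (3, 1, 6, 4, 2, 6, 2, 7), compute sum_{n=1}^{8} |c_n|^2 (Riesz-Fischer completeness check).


sum |c_n|^2 = 3^2 + 1^2 + 6^2 + 4^2 + 2^2 + 6^2 + 2^2 + 7^2
= 9 + 1 + 36 + 16 + 4 + 36 + 4 + 49
= 155

155


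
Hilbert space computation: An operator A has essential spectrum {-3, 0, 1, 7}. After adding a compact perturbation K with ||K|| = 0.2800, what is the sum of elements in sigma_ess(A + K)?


By Weyl's theorem, the essential spectrum is invariant under compact perturbations.
sigma_ess(A + K) = sigma_ess(A) = {-3, 0, 1, 7}
Sum = -3 + 0 + 1 + 7 = 5

5


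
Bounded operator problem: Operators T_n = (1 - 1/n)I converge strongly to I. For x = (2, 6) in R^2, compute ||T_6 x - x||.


T_6 x - x = (1 - 1/6)x - x = -x/6
||x|| = sqrt(40) = 6.3246
||T_6 x - x|| = ||x||/6 = 6.3246/6 = 1.0541

1.0541


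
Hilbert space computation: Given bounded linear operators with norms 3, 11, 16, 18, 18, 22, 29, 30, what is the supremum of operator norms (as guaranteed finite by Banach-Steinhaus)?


By the Uniform Boundedness Principle, the supremum of norms is finite.
sup_k ||T_k|| = max(3, 11, 16, 18, 18, 22, 29, 30) = 30

30


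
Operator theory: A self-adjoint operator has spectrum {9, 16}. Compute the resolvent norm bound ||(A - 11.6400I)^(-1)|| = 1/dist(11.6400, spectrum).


dist(11.6400, {9, 16}) = min(|11.6400 - 9|, |11.6400 - 16|)
= min(2.6400, 4.3600) = 2.6400
Resolvent bound = 1/2.6400 = 0.3788

0.3788


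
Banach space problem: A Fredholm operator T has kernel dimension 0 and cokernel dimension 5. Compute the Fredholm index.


The Fredholm index is defined as ind(T) = dim(ker T) - dim(coker T)
= 0 - 5
= -5

-5


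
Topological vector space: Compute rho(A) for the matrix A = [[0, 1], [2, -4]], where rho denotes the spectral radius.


For a 2x2 matrix, eigenvalues satisfy lambda^2 - (trace)*lambda + det = 0
trace = 0 + -4 = -4
det = 0*-4 - 1*2 = -2
discriminant = (-4)^2 - 4*(-2) = 24
spectral radius = max |eigenvalue| = 4.4495

4.4495


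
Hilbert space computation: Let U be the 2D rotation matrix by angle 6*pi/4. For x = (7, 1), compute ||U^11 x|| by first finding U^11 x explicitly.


U is a rotation by theta = 6*pi/4
U^11 = rotation by 11*theta = 66*pi/4 = 2*pi/4 (mod 2*pi)
cos(2*pi/4) = 0.0000, sin(2*pi/4) = 1.0000
U^11 x = (0.0000 * 7 - 1.0000 * 1, 1.0000 * 7 + 0.0000 * 1)
= (-1.0000, 7.0000)
||U^11 x|| = sqrt((-1.0000)^2 + 7.0000^2) = sqrt(50.0000) = 7.0711

7.0711


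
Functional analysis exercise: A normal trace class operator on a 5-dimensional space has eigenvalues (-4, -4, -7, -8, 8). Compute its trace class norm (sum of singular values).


For a normal operator, singular values equal |eigenvalues|.
Trace norm = sum |lambda_i| = 4 + 4 + 7 + 8 + 8
= 31

31


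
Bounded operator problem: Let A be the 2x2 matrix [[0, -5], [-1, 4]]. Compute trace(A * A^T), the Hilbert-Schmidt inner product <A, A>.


trace(A * A^T) = sum of squares of all entries
= 0^2 + (-5)^2 + (-1)^2 + 4^2
= 0 + 25 + 1 + 16
= 42

42


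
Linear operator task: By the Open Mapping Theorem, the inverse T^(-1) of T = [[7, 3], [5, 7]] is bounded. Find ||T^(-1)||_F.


det(T) = 7*7 - 3*5 = 34
T^(-1) = (1/34) * [[7, -3], [-5, 7]] = [[0.2059, -0.0882], [-0.1471, 0.2059]]
||T^(-1)||_F^2 = 0.2059^2 + (-0.0882)^2 + (-0.1471)^2 + 0.2059^2 = 0.1142
||T^(-1)||_F = sqrt(0.1142) = 0.3379

0.3379


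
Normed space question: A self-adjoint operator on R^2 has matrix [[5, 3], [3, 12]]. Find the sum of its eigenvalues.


For a self-adjoint (symmetric) matrix, the eigenvalues are real.
The sum of eigenvalues equals the trace of the matrix.
trace = 5 + 12 = 17

17


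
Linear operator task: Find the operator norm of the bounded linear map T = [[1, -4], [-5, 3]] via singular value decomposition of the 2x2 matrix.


A^T A = [[26, -19], [-19, 25]]
trace(A^T A) = 51, det(A^T A) = 289
discriminant = 51^2 - 4*289 = 1445
Largest eigenvalue of A^T A = (trace + sqrt(disc))/2 = 44.5066
||T|| = sqrt(44.5066) = 6.6713

6.6713


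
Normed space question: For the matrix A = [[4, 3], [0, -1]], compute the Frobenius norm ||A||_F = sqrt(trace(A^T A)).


||A||_F^2 = sum a_ij^2
= 4^2 + 3^2 + 0^2 + (-1)^2
= 16 + 9 + 0 + 1 = 26
||A||_F = sqrt(26) = 5.0990

5.0990


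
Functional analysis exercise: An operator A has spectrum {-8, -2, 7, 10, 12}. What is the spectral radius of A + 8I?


Spectrum of A + 8I = {0, 6, 15, 18, 20}
Spectral radius = max |lambda| over the shifted spectrum
= max(0, 6, 15, 18, 20) = 20

20


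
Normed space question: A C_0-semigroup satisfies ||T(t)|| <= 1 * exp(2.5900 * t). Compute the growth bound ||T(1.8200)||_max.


||T(1.8200)|| <= 1 * exp(2.5900 * 1.8200)
= 1 * exp(4.7138)
= 1 * 111.4750
= 111.4750

111.4750


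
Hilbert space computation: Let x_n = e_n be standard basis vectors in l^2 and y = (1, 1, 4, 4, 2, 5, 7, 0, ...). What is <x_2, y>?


x_2 = e_2 is the standard basis vector with 1 in position 2.
<x_2, y> = y_2 = 1
As n -> infinity, <x_n, y> -> 0, confirming weak convergence of (x_n) to 0.

1


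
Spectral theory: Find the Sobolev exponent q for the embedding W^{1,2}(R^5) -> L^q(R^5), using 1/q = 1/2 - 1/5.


Using the Sobolev embedding formula: 1/q = 1/p - k/n
1/q = 1/2 - 1/5 = 3/10
q = 1/(3/10) = 10/3 = 3.3333

3.3333


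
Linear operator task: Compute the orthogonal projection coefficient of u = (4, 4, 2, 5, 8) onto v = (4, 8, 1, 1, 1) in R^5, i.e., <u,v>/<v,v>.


Computing <u,v> = 4*4 + 4*8 + 2*1 + 5*1 + 8*1 = 63
Computing <v,v> = 4^2 + 8^2 + 1^2 + 1^2 + 1^2 = 83
Projection coefficient = 63/83 = 0.7590

0.7590


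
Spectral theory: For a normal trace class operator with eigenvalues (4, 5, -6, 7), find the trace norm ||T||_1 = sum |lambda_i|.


For a normal operator, singular values equal |eigenvalues|.
Trace norm = sum |lambda_i| = 4 + 5 + 6 + 7
= 22

22


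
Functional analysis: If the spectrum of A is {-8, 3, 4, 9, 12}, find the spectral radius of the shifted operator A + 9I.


Spectrum of A + 9I = {1, 12, 13, 18, 21}
Spectral radius = max |lambda| over the shifted spectrum
= max(1, 12, 13, 18, 21) = 21

21


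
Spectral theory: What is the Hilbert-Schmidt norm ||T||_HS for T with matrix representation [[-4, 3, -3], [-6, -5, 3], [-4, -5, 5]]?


The Hilbert-Schmidt norm is sqrt(sum of squares of all entries).
Sum of squares = (-4)^2 + 3^2 + (-3)^2 + (-6)^2 + (-5)^2 + 3^2 + (-4)^2 + (-5)^2 + 5^2
= 16 + 9 + 9 + 36 + 25 + 9 + 16 + 25 + 25 = 170
||T||_HS = sqrt(170) = 13.0384

13.0384


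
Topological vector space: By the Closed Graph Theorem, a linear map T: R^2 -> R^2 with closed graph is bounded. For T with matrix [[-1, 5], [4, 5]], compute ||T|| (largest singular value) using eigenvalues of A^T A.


A^T A = [[17, 15], [15, 50]]
trace(A^T A) = 67, det(A^T A) = 625
discriminant = 67^2 - 4*625 = 1989
Largest eigenvalue of A^T A = (trace + sqrt(disc))/2 = 55.7991
||T|| = sqrt(55.7991) = 7.4699

7.4699


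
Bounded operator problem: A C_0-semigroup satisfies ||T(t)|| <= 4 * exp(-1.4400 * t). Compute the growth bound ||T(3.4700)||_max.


||T(3.4700)|| <= 4 * exp(-1.4400 * 3.4700)
= 4 * exp(-4.9968)
= 4 * 0.0068
= 0.0270

0.0270


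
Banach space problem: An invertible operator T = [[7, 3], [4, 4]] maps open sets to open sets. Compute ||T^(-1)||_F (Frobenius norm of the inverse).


det(T) = 7*4 - 3*4 = 16
T^(-1) = (1/16) * [[4, -3], [-4, 7]] = [[0.2500, -0.1875], [-0.2500, 0.4375]]
||T^(-1)||_F^2 = 0.2500^2 + (-0.1875)^2 + (-0.2500)^2 + 0.4375^2 = 0.3516
||T^(-1)||_F = sqrt(0.3516) = 0.5929

0.5929


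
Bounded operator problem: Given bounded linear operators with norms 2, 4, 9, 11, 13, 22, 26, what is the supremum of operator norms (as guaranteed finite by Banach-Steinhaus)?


By the Uniform Boundedness Principle, the supremum of norms is finite.
sup_k ||T_k|| = max(2, 4, 9, 11, 13, 22, 26) = 26

26


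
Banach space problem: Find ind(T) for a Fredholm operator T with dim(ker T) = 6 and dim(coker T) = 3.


The Fredholm index is defined as ind(T) = dim(ker T) - dim(coker T)
= 6 - 3
= 3

3


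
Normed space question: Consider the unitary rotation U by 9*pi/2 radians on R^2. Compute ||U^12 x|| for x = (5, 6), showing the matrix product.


U is a rotation by theta = 9*pi/2
U^12 = rotation by 12*theta = 108*pi/2 = 0*pi/2 (mod 2*pi)
cos(0*pi/2) = 1.0000, sin(0*pi/2) = 0.0000
U^12 x = (1.0000 * 5 - 0.0000 * 6, 0.0000 * 5 + 1.0000 * 6)
= (5.0000, 6.0000)
||U^12 x|| = sqrt(5.0000^2 + 6.0000^2) = sqrt(61.0000) = 7.8102

7.8102


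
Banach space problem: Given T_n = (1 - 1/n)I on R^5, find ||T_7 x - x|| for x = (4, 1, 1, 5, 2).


T_7 x - x = (1 - 1/7)x - x = -x/7
||x|| = sqrt(47) = 6.8557
||T_7 x - x|| = ||x||/7 = 6.8557/7 = 0.9794

0.9794


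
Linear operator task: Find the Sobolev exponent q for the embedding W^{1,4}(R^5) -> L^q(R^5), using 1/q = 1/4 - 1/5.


Using the Sobolev embedding formula: 1/q = 1/p - k/n
1/q = 1/4 - 1/5 = 1/20
q = 1/(1/20) = 20

20.0000


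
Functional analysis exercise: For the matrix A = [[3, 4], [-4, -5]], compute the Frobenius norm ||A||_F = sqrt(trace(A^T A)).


||A||_F^2 = sum a_ij^2
= 3^2 + 4^2 + (-4)^2 + (-5)^2
= 9 + 16 + 16 + 25 = 66
||A||_F = sqrt(66) = 8.1240

8.1240


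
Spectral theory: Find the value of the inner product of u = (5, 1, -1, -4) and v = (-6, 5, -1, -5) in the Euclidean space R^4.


Computing the standard inner product <u, v> = sum u_i * v_i
= 5*-6 + 1*5 + -1*-1 + -4*-5
= -30 + 5 + 1 + 20
= -4

-4


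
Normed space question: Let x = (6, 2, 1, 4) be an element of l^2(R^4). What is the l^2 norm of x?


The l^2 norm = (sum |x_i|^2)^(1/2)
Sum of 2th powers = 36 + 4 + 1 + 16 = 57
||x||_2 = (57)^(1/2) = 7.5498

7.5498


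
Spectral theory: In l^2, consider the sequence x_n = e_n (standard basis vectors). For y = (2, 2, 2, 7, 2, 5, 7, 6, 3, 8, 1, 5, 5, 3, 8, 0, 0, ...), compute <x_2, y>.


x_2 = e_2 is the standard basis vector with 1 in position 2.
<x_2, y> = y_2 = 2
As n -> infinity, <x_n, y> -> 0, confirming weak convergence of (x_n) to 0.

2


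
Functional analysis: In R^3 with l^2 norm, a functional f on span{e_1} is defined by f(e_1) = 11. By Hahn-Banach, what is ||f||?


The norm of f is given by ||f|| = sup_{||x||=1} |f(x)|.
On span{e_1}, ||e_1|| = 1, so ||f|| = |f(e_1)| / ||e_1||
= |11| / 1 = 11.0000

11.0000


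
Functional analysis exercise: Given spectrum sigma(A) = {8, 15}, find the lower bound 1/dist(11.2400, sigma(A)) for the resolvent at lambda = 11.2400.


dist(11.2400, {8, 15}) = min(|11.2400 - 8|, |11.2400 - 15|)
= min(3.2400, 3.7600) = 3.2400
Resolvent bound = 1/3.2400 = 0.3086

0.3086


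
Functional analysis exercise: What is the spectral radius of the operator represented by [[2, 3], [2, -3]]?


For a 2x2 matrix, eigenvalues satisfy lambda^2 - (trace)*lambda + det = 0
trace = 2 + -3 = -1
det = 2*-3 - 3*2 = -12
discriminant = (-1)^2 - 4*(-12) = 49
spectral radius = max |eigenvalue| = 4.0000

4.0000


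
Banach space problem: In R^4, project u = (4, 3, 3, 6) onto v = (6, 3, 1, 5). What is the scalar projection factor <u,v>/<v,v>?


Computing <u,v> = 4*6 + 3*3 + 3*1 + 6*5 = 66
Computing <v,v> = 6^2 + 3^2 + 1^2 + 5^2 = 71
Projection coefficient = 66/71 = 0.9296

0.9296


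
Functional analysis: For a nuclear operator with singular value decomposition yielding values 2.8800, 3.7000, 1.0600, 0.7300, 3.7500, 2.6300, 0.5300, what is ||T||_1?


The nuclear norm is the sum of all singular values.
||T||_1 = 2.8800 + 3.7000 + 1.0600 + 0.7300 + 3.7500 + 2.6300 + 0.5300
= 15.2800

15.2800


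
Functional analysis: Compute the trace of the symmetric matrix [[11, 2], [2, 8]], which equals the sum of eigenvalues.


For a self-adjoint (symmetric) matrix, the eigenvalues are real.
The sum of eigenvalues equals the trace of the matrix.
trace = 11 + 8 = 19

19


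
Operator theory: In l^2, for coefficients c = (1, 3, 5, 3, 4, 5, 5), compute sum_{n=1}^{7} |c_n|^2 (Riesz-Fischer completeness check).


sum |c_n|^2 = 1^2 + 3^2 + 5^2 + 3^2 + 4^2 + 5^2 + 5^2
= 1 + 9 + 25 + 9 + 16 + 25 + 25
= 110

110


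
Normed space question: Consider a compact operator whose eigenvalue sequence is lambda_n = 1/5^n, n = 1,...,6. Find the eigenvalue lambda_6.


The eigenvalue formula gives lambda_6 = 1/5^6
= 1/15625
= 6.4000e-05

6.4000e-05


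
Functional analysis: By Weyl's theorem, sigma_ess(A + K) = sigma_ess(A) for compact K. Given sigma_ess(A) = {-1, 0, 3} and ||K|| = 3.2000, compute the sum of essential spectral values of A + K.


By Weyl's theorem, the essential spectrum is invariant under compact perturbations.
sigma_ess(A + K) = sigma_ess(A) = {-1, 0, 3}
Sum = -1 + 0 + 3 = 2

2


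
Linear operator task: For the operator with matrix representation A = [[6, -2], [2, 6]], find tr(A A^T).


trace(A * A^T) = sum of squares of all entries
= 6^2 + (-2)^2 + 2^2 + 6^2
= 36 + 4 + 4 + 36
= 80

80


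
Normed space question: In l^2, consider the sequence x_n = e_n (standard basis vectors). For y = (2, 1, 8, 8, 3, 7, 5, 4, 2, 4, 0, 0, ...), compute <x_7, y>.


x_7 = e_7 is the standard basis vector with 1 in position 7.
<x_7, y> = y_7 = 5
As n -> infinity, <x_n, y> -> 0, confirming weak convergence of (x_n) to 0.

5


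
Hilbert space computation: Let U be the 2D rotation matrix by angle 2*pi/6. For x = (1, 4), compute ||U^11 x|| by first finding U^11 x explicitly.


U is a rotation by theta = 2*pi/6
U^11 = rotation by 11*theta = 22*pi/6 = 10*pi/6 (mod 2*pi)
cos(10*pi/6) = 0.5000, sin(10*pi/6) = -0.8660
U^11 x = (0.5000 * 1 - -0.8660 * 4, -0.8660 * 1 + 0.5000 * 4)
= (3.9641, 1.1340)
||U^11 x|| = sqrt(3.9641^2 + 1.1340^2) = sqrt(17.0000) = 4.1231

4.1231


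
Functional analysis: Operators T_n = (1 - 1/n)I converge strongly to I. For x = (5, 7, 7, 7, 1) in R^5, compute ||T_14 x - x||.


T_14 x - x = (1 - 1/14)x - x = -x/14
||x|| = sqrt(173) = 13.1529
||T_14 x - x|| = ||x||/14 = 13.1529/14 = 0.9395

0.9395


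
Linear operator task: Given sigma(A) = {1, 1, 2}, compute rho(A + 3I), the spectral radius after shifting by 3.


Spectrum of A + 3I = {4, 4, 5}
Spectral radius = max |lambda| over the shifted spectrum
= max(4, 4, 5) = 5

5


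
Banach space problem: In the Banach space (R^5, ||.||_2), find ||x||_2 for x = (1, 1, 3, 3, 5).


The l^2 norm = (sum |x_i|^2)^(1/2)
Sum of 2th powers = 1 + 1 + 9 + 9 + 25 = 45
||x||_2 = (45)^(1/2) = 6.7082

6.7082


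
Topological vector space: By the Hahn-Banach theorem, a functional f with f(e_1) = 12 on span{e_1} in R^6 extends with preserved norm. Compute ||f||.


The norm of f is given by ||f|| = sup_{||x||=1} |f(x)|.
On span{e_1}, ||e_1|| = 1, so ||f|| = |f(e_1)| / ||e_1||
= |12| / 1 = 12.0000

12.0000


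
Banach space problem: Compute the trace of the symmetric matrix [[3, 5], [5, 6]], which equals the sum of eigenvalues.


For a self-adjoint (symmetric) matrix, the eigenvalues are real.
The sum of eigenvalues equals the trace of the matrix.
trace = 3 + 6 = 9

9


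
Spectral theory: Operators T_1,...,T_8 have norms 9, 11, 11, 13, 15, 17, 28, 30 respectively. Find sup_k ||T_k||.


By the Uniform Boundedness Principle, the supremum of norms is finite.
sup_k ||T_k|| = max(9, 11, 11, 13, 15, 17, 28, 30) = 30

30


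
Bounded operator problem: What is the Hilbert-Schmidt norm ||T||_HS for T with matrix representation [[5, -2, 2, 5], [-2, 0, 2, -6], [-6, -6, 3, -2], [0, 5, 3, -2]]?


The Hilbert-Schmidt norm is sqrt(sum of squares of all entries).
Sum of squares = 5^2 + (-2)^2 + 2^2 + 5^2 + (-2)^2 + 0^2 + 2^2 + (-6)^2 + (-6)^2 + (-6)^2 + 3^2 + (-2)^2 + 0^2 + 5^2 + 3^2 + (-2)^2
= 25 + 4 + 4 + 25 + 4 + 0 + 4 + 36 + 36 + 36 + 9 + 4 + 0 + 25 + 9 + 4 = 225
||T||_HS = sqrt(225) = 15.0000

15.0000


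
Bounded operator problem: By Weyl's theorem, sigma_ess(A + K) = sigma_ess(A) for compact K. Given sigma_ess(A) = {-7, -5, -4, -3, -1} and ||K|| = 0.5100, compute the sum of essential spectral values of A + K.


By Weyl's theorem, the essential spectrum is invariant under compact perturbations.
sigma_ess(A + K) = sigma_ess(A) = {-7, -5, -4, -3, -1}
Sum = -7 + -5 + -4 + -3 + -1 = -20

-20


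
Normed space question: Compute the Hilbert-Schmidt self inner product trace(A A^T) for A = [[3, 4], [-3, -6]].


trace(A * A^T) = sum of squares of all entries
= 3^2 + 4^2 + (-3)^2 + (-6)^2
= 9 + 16 + 9 + 36
= 70

70


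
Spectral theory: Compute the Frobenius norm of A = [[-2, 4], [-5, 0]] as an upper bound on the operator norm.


||A||_F^2 = sum a_ij^2
= (-2)^2 + 4^2 + (-5)^2 + 0^2
= 4 + 16 + 25 + 0 = 45
||A||_F = sqrt(45) = 6.7082

6.7082


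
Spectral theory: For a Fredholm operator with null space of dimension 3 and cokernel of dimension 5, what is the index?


The Fredholm index is defined as ind(T) = dim(ker T) - dim(coker T)
= 3 - 5
= -2

-2


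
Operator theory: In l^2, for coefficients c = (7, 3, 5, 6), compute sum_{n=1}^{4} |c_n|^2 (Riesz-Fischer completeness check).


sum |c_n|^2 = 7^2 + 3^2 + 5^2 + 6^2
= 49 + 9 + 25 + 36
= 119

119


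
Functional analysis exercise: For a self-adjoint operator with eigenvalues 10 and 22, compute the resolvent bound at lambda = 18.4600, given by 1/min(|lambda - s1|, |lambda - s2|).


dist(18.4600, {10, 22}) = min(|18.4600 - 10|, |18.4600 - 22|)
= min(8.4600, 3.5400) = 3.5400
Resolvent bound = 1/3.5400 = 0.2825

0.2825


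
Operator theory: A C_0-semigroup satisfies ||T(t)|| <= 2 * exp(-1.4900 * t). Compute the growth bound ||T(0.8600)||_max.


||T(0.8600)|| <= 2 * exp(-1.4900 * 0.8600)
= 2 * exp(-1.2814)
= 2 * 0.2776
= 0.5553

0.5553


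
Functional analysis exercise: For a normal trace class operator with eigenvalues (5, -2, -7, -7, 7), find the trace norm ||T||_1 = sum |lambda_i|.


For a normal operator, singular values equal |eigenvalues|.
Trace norm = sum |lambda_i| = 5 + 2 + 7 + 7 + 7
= 28

28
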